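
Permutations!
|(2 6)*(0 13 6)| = 4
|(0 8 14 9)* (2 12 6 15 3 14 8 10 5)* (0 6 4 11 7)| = |(0 10 5 2 12 4 11 7)(3 14 9 6 15)| = 40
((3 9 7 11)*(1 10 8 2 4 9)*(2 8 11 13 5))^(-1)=[0, 3, 5, 11, 2, 13, 6, 9, 8, 4, 1, 10, 12, 7]=(1 3 11 10)(2 5 13 7 9 4)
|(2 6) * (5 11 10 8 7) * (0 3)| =10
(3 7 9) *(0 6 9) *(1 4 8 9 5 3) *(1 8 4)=(0 6 5 3 7)(8 9)=[6, 1, 2, 7, 4, 3, 5, 0, 9, 8]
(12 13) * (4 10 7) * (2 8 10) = [0, 1, 8, 3, 2, 5, 6, 4, 10, 9, 7, 11, 13, 12] = (2 8 10 7 4)(12 13)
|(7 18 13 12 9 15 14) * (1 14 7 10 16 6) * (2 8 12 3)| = 45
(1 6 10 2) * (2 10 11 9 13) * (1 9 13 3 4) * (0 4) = (0 4 1 6 11 13 2 9 3) = [4, 6, 9, 0, 1, 5, 11, 7, 8, 3, 10, 13, 12, 2]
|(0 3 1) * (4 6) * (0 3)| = 2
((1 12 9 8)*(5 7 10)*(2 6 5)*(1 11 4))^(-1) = (1 4 11 8 9 12)(2 10 7 5 6) = [0, 4, 10, 3, 11, 6, 2, 5, 9, 12, 7, 8, 1]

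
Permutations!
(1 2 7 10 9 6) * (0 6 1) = (0 6)(1 2 7 10 9) = [6, 2, 7, 3, 4, 5, 0, 10, 8, 1, 9]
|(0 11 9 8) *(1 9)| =5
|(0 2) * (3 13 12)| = 6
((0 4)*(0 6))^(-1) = [6, 1, 2, 3, 0, 5, 4] = (0 6 4)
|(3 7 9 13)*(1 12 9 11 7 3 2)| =10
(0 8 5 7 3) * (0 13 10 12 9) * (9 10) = (0 8 5 7 3 13 9)(10 12) = [8, 1, 2, 13, 4, 7, 6, 3, 5, 0, 12, 11, 10, 9]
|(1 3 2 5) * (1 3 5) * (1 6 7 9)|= |(1 5 3 2 6 7 9)|= 7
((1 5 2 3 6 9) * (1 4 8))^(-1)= (1 8 4 9 6 3 2 5)= [0, 8, 5, 2, 9, 1, 3, 7, 4, 6]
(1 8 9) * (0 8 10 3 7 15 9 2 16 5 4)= (0 8 2 16 5 4)(1 10 3 7 15 9)= [8, 10, 16, 7, 0, 4, 6, 15, 2, 1, 3, 11, 12, 13, 14, 9, 5]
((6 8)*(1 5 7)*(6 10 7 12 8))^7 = (1 5 12 8 10 7) = [0, 5, 2, 3, 4, 12, 6, 1, 10, 9, 7, 11, 8]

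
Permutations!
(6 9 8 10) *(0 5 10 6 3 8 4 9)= (0 5 10 3 8 6)(4 9)= [5, 1, 2, 8, 9, 10, 0, 7, 6, 4, 3]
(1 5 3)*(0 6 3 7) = [6, 5, 2, 1, 4, 7, 3, 0] = (0 6 3 1 5 7)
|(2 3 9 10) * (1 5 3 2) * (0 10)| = 6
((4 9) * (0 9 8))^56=(9)=[0, 1, 2, 3, 4, 5, 6, 7, 8, 9]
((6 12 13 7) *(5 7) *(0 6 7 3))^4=[5, 1, 2, 13, 4, 12, 3, 7, 8, 9, 10, 11, 0, 6]=(0 5 12)(3 13 6)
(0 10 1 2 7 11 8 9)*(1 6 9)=(0 10 6 9)(1 2 7 11 8)=[10, 2, 7, 3, 4, 5, 9, 11, 1, 0, 6, 8]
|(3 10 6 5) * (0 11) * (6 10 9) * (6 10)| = 10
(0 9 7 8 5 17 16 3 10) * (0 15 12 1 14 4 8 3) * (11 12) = (0 9 7 3 10 15 11 12 1 14 4 8 5 17 16) = [9, 14, 2, 10, 8, 17, 6, 3, 5, 7, 15, 12, 1, 13, 4, 11, 0, 16]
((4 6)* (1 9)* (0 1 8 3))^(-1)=(0 3 8 9 1)(4 6)=[3, 0, 2, 8, 6, 5, 4, 7, 9, 1]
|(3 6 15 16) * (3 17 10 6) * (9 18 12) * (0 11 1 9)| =30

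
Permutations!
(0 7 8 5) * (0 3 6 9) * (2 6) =[7, 1, 6, 2, 4, 3, 9, 8, 5, 0] =(0 7 8 5 3 2 6 9)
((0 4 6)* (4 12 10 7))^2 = [10, 1, 2, 3, 0, 5, 12, 6, 8, 9, 4, 11, 7] = (0 10 4)(6 12 7)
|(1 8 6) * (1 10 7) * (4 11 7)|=|(1 8 6 10 4 11 7)|=7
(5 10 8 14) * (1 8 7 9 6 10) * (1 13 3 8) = (3 8 14 5 13)(6 10 7 9) = [0, 1, 2, 8, 4, 13, 10, 9, 14, 6, 7, 11, 12, 3, 5]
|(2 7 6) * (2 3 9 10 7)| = |(3 9 10 7 6)| = 5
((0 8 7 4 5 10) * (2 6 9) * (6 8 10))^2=(10)(2 7 5 9 8 4 6)=[0, 1, 7, 3, 6, 9, 2, 5, 4, 8, 10]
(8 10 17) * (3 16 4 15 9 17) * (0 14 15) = (0 14 15 9 17 8 10 3 16 4) = [14, 1, 2, 16, 0, 5, 6, 7, 10, 17, 3, 11, 12, 13, 15, 9, 4, 8]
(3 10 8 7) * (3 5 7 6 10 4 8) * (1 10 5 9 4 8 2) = (1 10 3 8 6 5 7 9 4 2) = [0, 10, 1, 8, 2, 7, 5, 9, 6, 4, 3]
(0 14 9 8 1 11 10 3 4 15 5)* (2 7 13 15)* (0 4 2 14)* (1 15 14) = (1 11 10 3 2 7 13 14 9 8 15 5 4) = [0, 11, 7, 2, 1, 4, 6, 13, 15, 8, 3, 10, 12, 14, 9, 5]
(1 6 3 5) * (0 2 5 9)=(0 2 5 1 6 3 9)=[2, 6, 5, 9, 4, 1, 3, 7, 8, 0]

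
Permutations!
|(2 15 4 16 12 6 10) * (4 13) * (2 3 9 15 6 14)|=11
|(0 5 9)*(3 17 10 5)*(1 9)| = |(0 3 17 10 5 1 9)| = 7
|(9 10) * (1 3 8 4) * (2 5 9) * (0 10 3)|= |(0 10 2 5 9 3 8 4 1)|= 9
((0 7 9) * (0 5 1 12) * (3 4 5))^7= (0 12 1 5 4 3 9 7)= [12, 5, 2, 9, 3, 4, 6, 0, 8, 7, 10, 11, 1]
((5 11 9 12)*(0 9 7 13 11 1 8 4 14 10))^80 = (0 10 14 4 8 1 5 12 9)(7 11 13) = [10, 5, 2, 3, 8, 12, 6, 11, 1, 0, 14, 13, 9, 7, 4]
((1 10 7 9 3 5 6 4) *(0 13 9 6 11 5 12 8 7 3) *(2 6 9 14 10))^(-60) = (0 10 8)(3 7 13)(9 14 12) = [10, 1, 2, 7, 4, 5, 6, 13, 0, 14, 8, 11, 9, 3, 12]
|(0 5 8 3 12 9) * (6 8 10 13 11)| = 10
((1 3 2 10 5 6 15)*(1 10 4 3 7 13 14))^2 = [0, 13, 3, 4, 2, 15, 10, 14, 8, 9, 6, 11, 12, 1, 7, 5] = (1 13)(2 3 4)(5 15)(6 10)(7 14)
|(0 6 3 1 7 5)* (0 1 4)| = 12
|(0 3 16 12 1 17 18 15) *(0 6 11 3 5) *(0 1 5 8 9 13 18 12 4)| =|(0 8 9 13 18 15 6 11 3 16 4)(1 17 12 5)| =44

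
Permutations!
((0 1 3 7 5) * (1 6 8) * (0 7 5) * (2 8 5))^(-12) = [0, 1, 2, 3, 4, 5, 6, 7, 8] = (8)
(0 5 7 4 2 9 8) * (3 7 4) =(0 5 4 2 9 8)(3 7) =[5, 1, 9, 7, 2, 4, 6, 3, 0, 8]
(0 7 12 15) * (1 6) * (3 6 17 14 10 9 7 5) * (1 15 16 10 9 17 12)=(0 5 3 6 15)(1 12 16 10 17 14 9 7)=[5, 12, 2, 6, 4, 3, 15, 1, 8, 7, 17, 11, 16, 13, 9, 0, 10, 14]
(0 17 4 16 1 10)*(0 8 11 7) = (0 17 4 16 1 10 8 11 7) = [17, 10, 2, 3, 16, 5, 6, 0, 11, 9, 8, 7, 12, 13, 14, 15, 1, 4]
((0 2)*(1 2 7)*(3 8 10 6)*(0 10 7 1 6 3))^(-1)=(0 6 7 8 3 10 2 1)=[6, 0, 1, 10, 4, 5, 7, 8, 3, 9, 2]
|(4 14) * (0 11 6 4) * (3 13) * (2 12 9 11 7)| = |(0 7 2 12 9 11 6 4 14)(3 13)| = 18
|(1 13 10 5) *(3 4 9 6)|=4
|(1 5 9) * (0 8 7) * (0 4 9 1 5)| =|(0 8 7 4 9 5 1)| =7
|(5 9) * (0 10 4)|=|(0 10 4)(5 9)|=6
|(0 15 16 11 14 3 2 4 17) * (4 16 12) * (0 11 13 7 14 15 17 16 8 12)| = |(0 17 11 15)(2 8 12 4 16 13 7 14 3)| = 36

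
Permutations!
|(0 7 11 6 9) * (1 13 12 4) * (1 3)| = 5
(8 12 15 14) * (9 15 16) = (8 12 16 9 15 14) = [0, 1, 2, 3, 4, 5, 6, 7, 12, 15, 10, 11, 16, 13, 8, 14, 9]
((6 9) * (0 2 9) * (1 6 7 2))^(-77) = (0 1 6)(2 9 7) = [1, 6, 9, 3, 4, 5, 0, 2, 8, 7]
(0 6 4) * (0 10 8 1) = (0 6 4 10 8 1) = [6, 0, 2, 3, 10, 5, 4, 7, 1, 9, 8]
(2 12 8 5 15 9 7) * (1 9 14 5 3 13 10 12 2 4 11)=(1 9 7 4 11)(3 13 10 12 8)(5 15 14)=[0, 9, 2, 13, 11, 15, 6, 4, 3, 7, 12, 1, 8, 10, 5, 14]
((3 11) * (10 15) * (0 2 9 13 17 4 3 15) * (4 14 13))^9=(17)(0 2 9 4 3 11 15 10)=[2, 1, 9, 11, 3, 5, 6, 7, 8, 4, 0, 15, 12, 13, 14, 10, 16, 17]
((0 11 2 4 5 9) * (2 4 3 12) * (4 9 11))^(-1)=(0 9 11 5 4)(2 12 3)=[9, 1, 12, 2, 0, 4, 6, 7, 8, 11, 10, 5, 3]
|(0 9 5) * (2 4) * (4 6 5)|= 6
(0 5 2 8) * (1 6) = (0 5 2 8)(1 6) = [5, 6, 8, 3, 4, 2, 1, 7, 0]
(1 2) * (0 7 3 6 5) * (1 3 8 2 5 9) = [7, 5, 3, 6, 4, 0, 9, 8, 2, 1] = (0 7 8 2 3 6 9 1 5)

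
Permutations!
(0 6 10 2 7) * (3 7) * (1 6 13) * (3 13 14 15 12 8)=(0 14 15 12 8 3 7)(1 6 10 2 13)=[14, 6, 13, 7, 4, 5, 10, 0, 3, 9, 2, 11, 8, 1, 15, 12]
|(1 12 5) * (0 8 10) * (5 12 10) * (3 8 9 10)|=|(12)(0 9 10)(1 3 8 5)|=12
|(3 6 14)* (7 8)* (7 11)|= |(3 6 14)(7 8 11)|= 3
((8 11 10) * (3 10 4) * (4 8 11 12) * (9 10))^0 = (12) = [0, 1, 2, 3, 4, 5, 6, 7, 8, 9, 10, 11, 12]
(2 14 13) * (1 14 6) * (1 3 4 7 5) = (1 14 13 2 6 3 4 7 5) = [0, 14, 6, 4, 7, 1, 3, 5, 8, 9, 10, 11, 12, 2, 13]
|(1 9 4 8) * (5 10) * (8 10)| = |(1 9 4 10 5 8)| = 6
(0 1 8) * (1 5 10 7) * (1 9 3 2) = (0 5 10 7 9 3 2 1 8) = [5, 8, 1, 2, 4, 10, 6, 9, 0, 3, 7]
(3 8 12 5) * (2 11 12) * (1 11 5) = [0, 11, 5, 8, 4, 3, 6, 7, 2, 9, 10, 12, 1] = (1 11 12)(2 5 3 8)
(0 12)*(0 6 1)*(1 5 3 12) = [1, 0, 2, 12, 4, 3, 5, 7, 8, 9, 10, 11, 6] = (0 1)(3 12 6 5)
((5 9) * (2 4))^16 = [0, 1, 2, 3, 4, 5, 6, 7, 8, 9] = (9)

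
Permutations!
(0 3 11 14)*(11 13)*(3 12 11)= (0 12 11 14)(3 13)= [12, 1, 2, 13, 4, 5, 6, 7, 8, 9, 10, 14, 11, 3, 0]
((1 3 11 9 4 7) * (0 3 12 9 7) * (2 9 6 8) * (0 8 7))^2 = (0 11 3)(1 6)(2 4)(7 12)(8 9) = [11, 6, 4, 0, 2, 5, 1, 12, 9, 8, 10, 3, 7]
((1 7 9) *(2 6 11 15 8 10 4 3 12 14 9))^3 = (1 6 8 3 9 2 15 4 14 7 11 10 12) = [0, 6, 15, 9, 14, 5, 8, 11, 3, 2, 12, 10, 1, 13, 7, 4]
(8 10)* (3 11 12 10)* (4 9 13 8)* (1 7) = (1 7)(3 11 12 10 4 9 13 8) = [0, 7, 2, 11, 9, 5, 6, 1, 3, 13, 4, 12, 10, 8]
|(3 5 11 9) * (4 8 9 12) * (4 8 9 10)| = |(3 5 11 12 8 10 4 9)| = 8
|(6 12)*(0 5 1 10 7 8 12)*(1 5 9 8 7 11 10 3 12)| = |(0 9 8 1 3 12 6)(10 11)| = 14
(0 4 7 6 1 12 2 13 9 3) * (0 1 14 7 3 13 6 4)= (1 12 2 6 14 7 4 3)(9 13)= [0, 12, 6, 1, 3, 5, 14, 4, 8, 13, 10, 11, 2, 9, 7]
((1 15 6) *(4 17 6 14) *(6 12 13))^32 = (17) = [0, 1, 2, 3, 4, 5, 6, 7, 8, 9, 10, 11, 12, 13, 14, 15, 16, 17]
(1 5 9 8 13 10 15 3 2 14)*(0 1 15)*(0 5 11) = (0 1 11)(2 14 15 3)(5 9 8 13 10) = [1, 11, 14, 2, 4, 9, 6, 7, 13, 8, 5, 0, 12, 10, 15, 3]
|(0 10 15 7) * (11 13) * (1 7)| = |(0 10 15 1 7)(11 13)| = 10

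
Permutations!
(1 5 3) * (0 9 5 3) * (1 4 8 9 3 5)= [3, 5, 2, 4, 8, 0, 6, 7, 9, 1]= (0 3 4 8 9 1 5)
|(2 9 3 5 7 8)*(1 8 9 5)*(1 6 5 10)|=20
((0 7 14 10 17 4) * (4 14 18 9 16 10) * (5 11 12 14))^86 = (0 18 16 17 11 14)(4 7 9 10 5 12) = [18, 1, 2, 3, 7, 12, 6, 9, 8, 10, 5, 14, 4, 13, 0, 15, 17, 11, 16]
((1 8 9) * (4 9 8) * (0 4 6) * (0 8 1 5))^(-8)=(9)(1 6 8)=[0, 6, 2, 3, 4, 5, 8, 7, 1, 9]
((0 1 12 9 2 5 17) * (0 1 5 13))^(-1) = [13, 17, 9, 3, 4, 0, 6, 7, 8, 12, 10, 11, 1, 2, 14, 15, 16, 5] = (0 13 2 9 12 1 17 5)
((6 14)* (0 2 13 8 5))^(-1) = (0 5 8 13 2)(6 14) = [5, 1, 0, 3, 4, 8, 14, 7, 13, 9, 10, 11, 12, 2, 6]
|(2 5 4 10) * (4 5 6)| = |(2 6 4 10)| = 4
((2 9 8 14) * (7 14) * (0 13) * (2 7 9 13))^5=(0 13 2)(7 14)(8 9)=[13, 1, 0, 3, 4, 5, 6, 14, 9, 8, 10, 11, 12, 2, 7]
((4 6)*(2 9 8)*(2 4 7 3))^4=[0, 1, 6, 4, 2, 5, 9, 8, 3, 7]=(2 6 9 7 8 3 4)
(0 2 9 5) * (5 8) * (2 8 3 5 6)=(0 8 6 2 9 3 5)=[8, 1, 9, 5, 4, 0, 2, 7, 6, 3]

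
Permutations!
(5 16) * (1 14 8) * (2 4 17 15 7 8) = (1 14 2 4 17 15 7 8)(5 16) = [0, 14, 4, 3, 17, 16, 6, 8, 1, 9, 10, 11, 12, 13, 2, 7, 5, 15]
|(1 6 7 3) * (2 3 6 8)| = 4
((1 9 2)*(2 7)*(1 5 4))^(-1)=(1 4 5 2 7 9)=[0, 4, 7, 3, 5, 2, 6, 9, 8, 1]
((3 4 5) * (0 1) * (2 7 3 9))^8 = [0, 1, 3, 5, 9, 2, 6, 4, 8, 7] = (2 3 5)(4 9 7)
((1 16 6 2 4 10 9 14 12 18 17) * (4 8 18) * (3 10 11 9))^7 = (18)(3 10)(4 9 12 11 14) = [0, 1, 2, 10, 9, 5, 6, 7, 8, 12, 3, 14, 11, 13, 4, 15, 16, 17, 18]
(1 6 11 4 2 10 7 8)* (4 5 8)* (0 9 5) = [9, 6, 10, 3, 2, 8, 11, 4, 1, 5, 7, 0] = (0 9 5 8 1 6 11)(2 10 7 4)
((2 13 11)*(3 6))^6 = [0, 1, 2, 3, 4, 5, 6, 7, 8, 9, 10, 11, 12, 13] = (13)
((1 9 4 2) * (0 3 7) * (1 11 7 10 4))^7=[0, 9, 2, 3, 4, 5, 6, 7, 8, 1, 10, 11]=(11)(1 9)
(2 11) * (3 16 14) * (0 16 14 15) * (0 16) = [0, 1, 11, 14, 4, 5, 6, 7, 8, 9, 10, 2, 12, 13, 3, 16, 15] = (2 11)(3 14)(15 16)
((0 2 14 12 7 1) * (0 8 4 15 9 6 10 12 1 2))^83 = [0, 10, 9, 3, 7, 5, 1, 15, 12, 14, 8, 11, 4, 13, 6, 2] = (1 10 8 12 4 7 15 2 9 14 6)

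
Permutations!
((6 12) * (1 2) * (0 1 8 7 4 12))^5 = (0 4 2 6 7 1 12 8) = [4, 12, 6, 3, 2, 5, 7, 1, 0, 9, 10, 11, 8]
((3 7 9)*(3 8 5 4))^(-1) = (3 4 5 8 9 7) = [0, 1, 2, 4, 5, 8, 6, 3, 9, 7]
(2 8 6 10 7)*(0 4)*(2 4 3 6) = (0 3 6 10 7 4)(2 8) = [3, 1, 8, 6, 0, 5, 10, 4, 2, 9, 7]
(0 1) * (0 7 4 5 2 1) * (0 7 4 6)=(0 7 6)(1 4 5 2)=[7, 4, 1, 3, 5, 2, 0, 6]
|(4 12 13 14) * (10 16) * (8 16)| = 12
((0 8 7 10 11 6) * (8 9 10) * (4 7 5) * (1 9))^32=[9, 10, 2, 3, 4, 5, 1, 7, 8, 11, 6, 0]=(0 9 11)(1 10 6)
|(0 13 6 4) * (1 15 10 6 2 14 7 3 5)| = |(0 13 2 14 7 3 5 1 15 10 6 4)| = 12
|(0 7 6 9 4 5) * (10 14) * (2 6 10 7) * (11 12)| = |(0 2 6 9 4 5)(7 10 14)(11 12)| = 6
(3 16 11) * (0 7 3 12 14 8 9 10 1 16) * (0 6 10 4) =(0 7 3 6 10 1 16 11 12 14 8 9 4) =[7, 16, 2, 6, 0, 5, 10, 3, 9, 4, 1, 12, 14, 13, 8, 15, 11]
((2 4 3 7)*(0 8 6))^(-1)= [6, 1, 7, 4, 2, 5, 8, 3, 0]= (0 6 8)(2 7 3 4)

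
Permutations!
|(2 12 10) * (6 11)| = 6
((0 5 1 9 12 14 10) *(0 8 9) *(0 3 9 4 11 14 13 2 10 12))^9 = (0 9 3 1 5)(2 10 8 4 11 14 12 13) = [9, 5, 10, 1, 11, 0, 6, 7, 4, 3, 8, 14, 13, 2, 12]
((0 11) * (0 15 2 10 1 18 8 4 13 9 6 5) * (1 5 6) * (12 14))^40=(0 10 15)(1 13 8)(2 11 5)(4 18 9)=[10, 13, 11, 3, 18, 2, 6, 7, 1, 4, 15, 5, 12, 8, 14, 0, 16, 17, 9]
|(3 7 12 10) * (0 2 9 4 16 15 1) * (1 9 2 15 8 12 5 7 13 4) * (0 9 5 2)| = |(0 15 5 7 2)(1 9)(3 13 4 16 8 12 10)| = 70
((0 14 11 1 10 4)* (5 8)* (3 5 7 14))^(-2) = (0 10 11 7 5)(1 14 8 3 4) = [10, 14, 2, 4, 1, 0, 6, 5, 3, 9, 11, 7, 12, 13, 8]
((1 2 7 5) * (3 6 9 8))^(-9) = (1 5 7 2)(3 8 9 6) = [0, 5, 1, 8, 4, 7, 3, 2, 9, 6]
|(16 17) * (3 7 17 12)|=|(3 7 17 16 12)|=5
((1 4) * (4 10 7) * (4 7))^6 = [0, 1, 2, 3, 4, 5, 6, 7, 8, 9, 10] = (10)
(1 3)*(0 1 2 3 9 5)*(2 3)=(0 1 9 5)=[1, 9, 2, 3, 4, 0, 6, 7, 8, 5]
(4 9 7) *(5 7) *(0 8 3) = (0 8 3)(4 9 5 7) = [8, 1, 2, 0, 9, 7, 6, 4, 3, 5]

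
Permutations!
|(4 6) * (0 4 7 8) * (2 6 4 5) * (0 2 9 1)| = |(0 5 9 1)(2 6 7 8)| = 4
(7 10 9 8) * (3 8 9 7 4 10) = (3 8 4 10 7) = [0, 1, 2, 8, 10, 5, 6, 3, 4, 9, 7]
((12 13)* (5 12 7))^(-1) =(5 7 13 12) =[0, 1, 2, 3, 4, 7, 6, 13, 8, 9, 10, 11, 5, 12]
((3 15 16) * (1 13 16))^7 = (1 16 15 13 3) = [0, 16, 2, 1, 4, 5, 6, 7, 8, 9, 10, 11, 12, 3, 14, 13, 15]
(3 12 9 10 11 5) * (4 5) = [0, 1, 2, 12, 5, 3, 6, 7, 8, 10, 11, 4, 9] = (3 12 9 10 11 4 5)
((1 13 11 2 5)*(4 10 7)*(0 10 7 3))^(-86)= [10, 5, 11, 0, 4, 2, 6, 7, 8, 9, 3, 13, 12, 1]= (0 10 3)(1 5 2 11 13)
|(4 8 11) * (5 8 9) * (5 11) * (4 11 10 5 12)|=|(4 9 10 5 8 12)|=6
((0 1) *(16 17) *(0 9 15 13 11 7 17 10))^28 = (0 16 7 13 9)(1 10 17 11 15) = [16, 10, 2, 3, 4, 5, 6, 13, 8, 0, 17, 15, 12, 9, 14, 1, 7, 11]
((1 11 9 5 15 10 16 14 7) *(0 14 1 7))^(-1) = (0 14)(1 16 10 15 5 9 11) = [14, 16, 2, 3, 4, 9, 6, 7, 8, 11, 15, 1, 12, 13, 0, 5, 10]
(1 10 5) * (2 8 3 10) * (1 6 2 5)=(1 5 6 2 8 3 10)=[0, 5, 8, 10, 4, 6, 2, 7, 3, 9, 1]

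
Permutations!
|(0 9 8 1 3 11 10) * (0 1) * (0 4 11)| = 8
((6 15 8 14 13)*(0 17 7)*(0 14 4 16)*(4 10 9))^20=(0 10 13)(4 15 7)(6 17 9)(8 14 16)=[10, 1, 2, 3, 15, 5, 17, 4, 14, 6, 13, 11, 12, 0, 16, 7, 8, 9]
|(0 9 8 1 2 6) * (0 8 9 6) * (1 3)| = |(9)(0 6 8 3 1 2)| = 6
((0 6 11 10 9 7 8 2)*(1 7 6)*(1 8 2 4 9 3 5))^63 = (0 9 10 1)(2 4 11 5)(3 7 8 6) = [9, 0, 4, 7, 11, 2, 3, 8, 6, 10, 1, 5]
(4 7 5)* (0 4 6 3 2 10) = (0 4 7 5 6 3 2 10) = [4, 1, 10, 2, 7, 6, 3, 5, 8, 9, 0]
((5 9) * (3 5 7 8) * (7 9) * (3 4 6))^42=(9)=[0, 1, 2, 3, 4, 5, 6, 7, 8, 9]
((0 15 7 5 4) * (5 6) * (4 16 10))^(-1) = (0 4 10 16 5 6 7 15) = [4, 1, 2, 3, 10, 6, 7, 15, 8, 9, 16, 11, 12, 13, 14, 0, 5]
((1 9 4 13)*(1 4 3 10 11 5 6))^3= [0, 10, 2, 5, 13, 9, 3, 7, 8, 11, 6, 1, 12, 4]= (1 10 6 3 5 9 11)(4 13)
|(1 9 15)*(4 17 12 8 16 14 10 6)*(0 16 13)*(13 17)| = |(0 16 14 10 6 4 13)(1 9 15)(8 17 12)| = 21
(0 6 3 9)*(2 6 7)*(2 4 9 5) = (0 7 4 9)(2 6 3 5) = [7, 1, 6, 5, 9, 2, 3, 4, 8, 0]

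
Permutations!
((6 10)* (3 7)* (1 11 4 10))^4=[0, 6, 2, 3, 11, 5, 10, 7, 8, 9, 4, 1]=(1 6 10 4 11)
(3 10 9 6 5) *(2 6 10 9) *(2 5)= (2 6)(3 9 10 5)= [0, 1, 6, 9, 4, 3, 2, 7, 8, 10, 5]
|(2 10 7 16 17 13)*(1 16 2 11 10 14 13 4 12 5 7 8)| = 13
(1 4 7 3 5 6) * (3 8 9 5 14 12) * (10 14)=(1 4 7 8 9 5 6)(3 10 14 12)=[0, 4, 2, 10, 7, 6, 1, 8, 9, 5, 14, 11, 3, 13, 12]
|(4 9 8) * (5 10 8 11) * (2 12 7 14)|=12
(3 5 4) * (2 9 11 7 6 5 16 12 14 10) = (2 9 11 7 6 5 4 3 16 12 14 10) = [0, 1, 9, 16, 3, 4, 5, 6, 8, 11, 2, 7, 14, 13, 10, 15, 12]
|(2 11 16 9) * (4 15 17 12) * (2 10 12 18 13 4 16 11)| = |(4 15 17 18 13)(9 10 12 16)| = 20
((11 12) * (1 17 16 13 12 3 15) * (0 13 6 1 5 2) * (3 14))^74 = [12, 16, 13, 5, 4, 0, 17, 7, 8, 9, 10, 3, 14, 11, 15, 2, 1, 6] = (0 12 14 15 2 13 11 3 5)(1 16)(6 17)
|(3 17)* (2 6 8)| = 6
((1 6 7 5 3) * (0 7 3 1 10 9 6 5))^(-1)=(0 7)(1 5)(3 6 9 10)=[7, 5, 2, 6, 4, 1, 9, 0, 8, 10, 3]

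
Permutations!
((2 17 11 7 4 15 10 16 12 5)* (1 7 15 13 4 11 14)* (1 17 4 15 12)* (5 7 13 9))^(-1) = (1 16 10 15 13)(2 5 9 4)(7 12 11)(14 17) = [0, 16, 5, 3, 2, 9, 6, 12, 8, 4, 15, 7, 11, 1, 17, 13, 10, 14]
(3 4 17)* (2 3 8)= [0, 1, 3, 4, 17, 5, 6, 7, 2, 9, 10, 11, 12, 13, 14, 15, 16, 8]= (2 3 4 17 8)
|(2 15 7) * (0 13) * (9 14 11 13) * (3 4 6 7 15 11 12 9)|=|(15)(0 3 4 6 7 2 11 13)(9 14 12)|=24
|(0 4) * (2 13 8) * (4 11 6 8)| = |(0 11 6 8 2 13 4)| = 7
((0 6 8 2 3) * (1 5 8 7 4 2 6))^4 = (0 6 3 8 2 5 4 1 7) = [6, 7, 5, 8, 1, 4, 3, 0, 2]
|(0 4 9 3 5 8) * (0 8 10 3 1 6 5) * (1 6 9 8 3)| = |(0 4 8 3)(1 9 6 5 10)| = 20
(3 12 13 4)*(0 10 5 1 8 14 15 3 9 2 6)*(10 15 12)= (0 15 3 10 5 1 8 14 12 13 4 9 2 6)= [15, 8, 6, 10, 9, 1, 0, 7, 14, 2, 5, 11, 13, 4, 12, 3]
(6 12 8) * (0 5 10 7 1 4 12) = (0 5 10 7 1 4 12 8 6) = [5, 4, 2, 3, 12, 10, 0, 1, 6, 9, 7, 11, 8]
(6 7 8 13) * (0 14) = (0 14)(6 7 8 13) = [14, 1, 2, 3, 4, 5, 7, 8, 13, 9, 10, 11, 12, 6, 0]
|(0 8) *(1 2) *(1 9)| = |(0 8)(1 2 9)| = 6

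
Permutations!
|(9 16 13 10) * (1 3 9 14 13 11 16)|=6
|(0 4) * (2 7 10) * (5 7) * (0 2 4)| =|(2 5 7 10 4)| =5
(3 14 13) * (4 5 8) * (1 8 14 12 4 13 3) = (1 8 13)(3 12 4 5 14) = [0, 8, 2, 12, 5, 14, 6, 7, 13, 9, 10, 11, 4, 1, 3]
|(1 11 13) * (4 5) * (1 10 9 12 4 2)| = 9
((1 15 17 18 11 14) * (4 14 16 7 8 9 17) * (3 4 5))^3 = (1 3)(4 15)(5 14)(7 17 16 9 11 8 18) = [0, 3, 2, 1, 15, 14, 6, 17, 18, 11, 10, 8, 12, 13, 5, 4, 9, 16, 7]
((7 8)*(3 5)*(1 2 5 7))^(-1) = [0, 8, 1, 5, 4, 2, 6, 3, 7] = (1 8 7 3 5 2)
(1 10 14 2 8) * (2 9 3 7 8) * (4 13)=(1 10 14 9 3 7 8)(4 13)=[0, 10, 2, 7, 13, 5, 6, 8, 1, 3, 14, 11, 12, 4, 9]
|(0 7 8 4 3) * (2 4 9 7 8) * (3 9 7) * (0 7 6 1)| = 20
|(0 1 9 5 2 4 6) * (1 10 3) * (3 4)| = |(0 10 4 6)(1 9 5 2 3)| = 20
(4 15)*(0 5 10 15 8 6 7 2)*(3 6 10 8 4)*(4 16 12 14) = (0 5 8 10 15 3 6 7 2)(4 16 12 14) = [5, 1, 0, 6, 16, 8, 7, 2, 10, 9, 15, 11, 14, 13, 4, 3, 12]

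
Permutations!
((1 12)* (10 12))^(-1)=[0, 12, 2, 3, 4, 5, 6, 7, 8, 9, 1, 11, 10]=(1 12 10)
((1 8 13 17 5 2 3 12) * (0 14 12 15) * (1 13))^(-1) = (0 15 3 2 5 17 13 12 14)(1 8) = [15, 8, 5, 2, 4, 17, 6, 7, 1, 9, 10, 11, 14, 12, 0, 3, 16, 13]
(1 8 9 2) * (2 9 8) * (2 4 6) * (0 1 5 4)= (9)(0 1)(2 5 4 6)= [1, 0, 5, 3, 6, 4, 2, 7, 8, 9]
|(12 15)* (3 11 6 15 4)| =|(3 11 6 15 12 4)| =6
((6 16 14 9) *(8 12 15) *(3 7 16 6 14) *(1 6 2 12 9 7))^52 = [0, 7, 3, 14, 4, 5, 16, 8, 2, 12, 10, 11, 1, 13, 15, 6, 9] = (1 7 8 2 3 14 15 6 16 9 12)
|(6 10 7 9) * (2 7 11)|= |(2 7 9 6 10 11)|= 6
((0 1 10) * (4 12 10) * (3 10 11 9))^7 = (0 10 3 9 11 12 4 1) = [10, 0, 2, 9, 1, 5, 6, 7, 8, 11, 3, 12, 4]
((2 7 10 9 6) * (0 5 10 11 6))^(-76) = (11) = [0, 1, 2, 3, 4, 5, 6, 7, 8, 9, 10, 11]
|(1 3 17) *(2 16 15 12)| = 12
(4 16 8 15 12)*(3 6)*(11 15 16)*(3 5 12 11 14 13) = [0, 1, 2, 6, 14, 12, 5, 7, 16, 9, 10, 15, 4, 3, 13, 11, 8] = (3 6 5 12 4 14 13)(8 16)(11 15)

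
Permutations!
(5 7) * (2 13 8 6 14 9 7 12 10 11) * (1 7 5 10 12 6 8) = (1 7 10 11 2 13)(5 6 14 9) = [0, 7, 13, 3, 4, 6, 14, 10, 8, 5, 11, 2, 12, 1, 9]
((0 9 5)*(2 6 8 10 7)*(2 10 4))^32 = (10)(0 5 9) = [5, 1, 2, 3, 4, 9, 6, 7, 8, 0, 10]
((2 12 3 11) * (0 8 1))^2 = [1, 8, 3, 2, 4, 5, 6, 7, 0, 9, 10, 12, 11] = (0 1 8)(2 3)(11 12)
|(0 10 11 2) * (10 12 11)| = 4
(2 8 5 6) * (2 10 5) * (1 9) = [0, 9, 8, 3, 4, 6, 10, 7, 2, 1, 5] = (1 9)(2 8)(5 6 10)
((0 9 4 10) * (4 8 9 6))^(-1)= [10, 1, 2, 3, 6, 5, 0, 7, 9, 8, 4]= (0 10 4 6)(8 9)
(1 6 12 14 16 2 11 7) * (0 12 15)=(0 12 14 16 2 11 7 1 6 15)=[12, 6, 11, 3, 4, 5, 15, 1, 8, 9, 10, 7, 14, 13, 16, 0, 2]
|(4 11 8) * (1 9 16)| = |(1 9 16)(4 11 8)| = 3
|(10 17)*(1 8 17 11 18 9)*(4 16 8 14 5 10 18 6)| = 12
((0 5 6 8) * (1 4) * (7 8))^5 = (8)(1 4) = [0, 4, 2, 3, 1, 5, 6, 7, 8]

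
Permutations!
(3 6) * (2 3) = [0, 1, 3, 6, 4, 5, 2] = (2 3 6)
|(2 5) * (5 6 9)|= 4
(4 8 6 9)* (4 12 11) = [0, 1, 2, 3, 8, 5, 9, 7, 6, 12, 10, 4, 11] = (4 8 6 9 12 11)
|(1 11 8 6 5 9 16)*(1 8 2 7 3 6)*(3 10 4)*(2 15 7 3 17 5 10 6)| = |(1 11 15 7 6 10 4 17 5 9 16 8)(2 3)| = 12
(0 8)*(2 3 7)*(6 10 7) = (0 8)(2 3 6 10 7) = [8, 1, 3, 6, 4, 5, 10, 2, 0, 9, 7]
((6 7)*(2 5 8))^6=[0, 1, 2, 3, 4, 5, 6, 7, 8]=(8)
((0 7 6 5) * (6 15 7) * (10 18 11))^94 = (0 6 5)(10 18 11) = [6, 1, 2, 3, 4, 0, 5, 7, 8, 9, 18, 10, 12, 13, 14, 15, 16, 17, 11]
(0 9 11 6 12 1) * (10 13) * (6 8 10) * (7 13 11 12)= [9, 0, 2, 3, 4, 5, 7, 13, 10, 12, 11, 8, 1, 6]= (0 9 12 1)(6 7 13)(8 10 11)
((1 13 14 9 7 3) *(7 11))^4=(1 11 13 7 14 3 9)=[0, 11, 2, 9, 4, 5, 6, 14, 8, 1, 10, 13, 12, 7, 3]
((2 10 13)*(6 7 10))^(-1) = (2 13 10 7 6) = [0, 1, 13, 3, 4, 5, 2, 6, 8, 9, 7, 11, 12, 10]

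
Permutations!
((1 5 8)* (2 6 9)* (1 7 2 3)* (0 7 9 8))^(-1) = (0 5 1 3 9 8 6 2 7) = [5, 3, 7, 9, 4, 1, 2, 0, 6, 8]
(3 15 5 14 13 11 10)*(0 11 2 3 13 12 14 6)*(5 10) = (0 11 5 6)(2 3 15 10 13)(12 14) = [11, 1, 3, 15, 4, 6, 0, 7, 8, 9, 13, 5, 14, 2, 12, 10]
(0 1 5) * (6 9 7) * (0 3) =(0 1 5 3)(6 9 7) =[1, 5, 2, 0, 4, 3, 9, 6, 8, 7]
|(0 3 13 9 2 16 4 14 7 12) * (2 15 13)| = |(0 3 2 16 4 14 7 12)(9 15 13)| = 24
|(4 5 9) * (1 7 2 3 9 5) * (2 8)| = 7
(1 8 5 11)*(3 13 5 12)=(1 8 12 3 13 5 11)=[0, 8, 2, 13, 4, 11, 6, 7, 12, 9, 10, 1, 3, 5]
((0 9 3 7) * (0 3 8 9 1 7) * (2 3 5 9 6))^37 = (0 1 7 5 9 8 6 2 3) = [1, 7, 3, 0, 4, 9, 2, 5, 6, 8]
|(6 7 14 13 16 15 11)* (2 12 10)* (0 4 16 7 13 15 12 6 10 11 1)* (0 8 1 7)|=18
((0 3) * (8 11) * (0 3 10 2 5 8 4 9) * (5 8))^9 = (0 2 11 9 10 8 4) = [2, 1, 11, 3, 0, 5, 6, 7, 4, 10, 8, 9]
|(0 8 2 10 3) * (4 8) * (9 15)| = |(0 4 8 2 10 3)(9 15)| = 6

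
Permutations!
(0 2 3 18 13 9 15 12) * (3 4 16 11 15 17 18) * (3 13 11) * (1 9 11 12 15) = (0 2 4 16 3 13 11 1 9 17 18 12) = [2, 9, 4, 13, 16, 5, 6, 7, 8, 17, 10, 1, 0, 11, 14, 15, 3, 18, 12]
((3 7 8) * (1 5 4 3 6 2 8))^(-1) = (1 7 3 4 5)(2 6 8) = [0, 7, 6, 4, 5, 1, 8, 3, 2]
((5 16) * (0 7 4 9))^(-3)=[7, 1, 2, 3, 9, 16, 6, 4, 8, 0, 10, 11, 12, 13, 14, 15, 5]=(0 7 4 9)(5 16)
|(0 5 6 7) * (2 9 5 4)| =7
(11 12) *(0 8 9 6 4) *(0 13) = [8, 1, 2, 3, 13, 5, 4, 7, 9, 6, 10, 12, 11, 0] = (0 8 9 6 4 13)(11 12)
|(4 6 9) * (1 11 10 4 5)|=|(1 11 10 4 6 9 5)|=7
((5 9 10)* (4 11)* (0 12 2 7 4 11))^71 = [12, 1, 7, 3, 0, 10, 6, 4, 8, 5, 9, 11, 2] = (0 12 2 7 4)(5 10 9)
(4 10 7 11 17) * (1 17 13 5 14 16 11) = [0, 17, 2, 3, 10, 14, 6, 1, 8, 9, 7, 13, 12, 5, 16, 15, 11, 4] = (1 17 4 10 7)(5 14 16 11 13)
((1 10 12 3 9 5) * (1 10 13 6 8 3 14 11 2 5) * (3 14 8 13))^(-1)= [0, 9, 11, 1, 4, 2, 13, 7, 12, 3, 5, 14, 10, 6, 8]= (1 9 3)(2 11 14 8 12 10 5)(6 13)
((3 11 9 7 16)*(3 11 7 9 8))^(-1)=(3 8 11 16 7)=[0, 1, 2, 8, 4, 5, 6, 3, 11, 9, 10, 16, 12, 13, 14, 15, 7]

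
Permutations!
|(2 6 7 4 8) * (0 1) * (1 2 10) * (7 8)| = 6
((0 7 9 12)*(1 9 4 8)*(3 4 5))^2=(0 5 4 1 12 7 3 8 9)=[5, 12, 2, 8, 1, 4, 6, 3, 9, 0, 10, 11, 7]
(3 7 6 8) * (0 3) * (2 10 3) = (0 2 10 3 7 6 8) = [2, 1, 10, 7, 4, 5, 8, 6, 0, 9, 3]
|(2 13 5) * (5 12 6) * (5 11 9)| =|(2 13 12 6 11 9 5)| =7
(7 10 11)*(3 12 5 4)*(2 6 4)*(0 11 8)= (0 11 7 10 8)(2 6 4 3 12 5)= [11, 1, 6, 12, 3, 2, 4, 10, 0, 9, 8, 7, 5]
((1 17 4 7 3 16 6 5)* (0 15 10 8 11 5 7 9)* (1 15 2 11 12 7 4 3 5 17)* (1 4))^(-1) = (0 9 4 1 6 16 3 17 11 2)(5 7 12 8 10 15) = [9, 6, 0, 17, 1, 7, 16, 12, 10, 4, 15, 2, 8, 13, 14, 5, 3, 11]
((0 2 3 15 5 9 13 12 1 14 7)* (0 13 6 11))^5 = [9, 1, 6, 11, 4, 2, 15, 7, 8, 3, 10, 5, 12, 13, 14, 0] = (0 9 3 11 5 2 6 15)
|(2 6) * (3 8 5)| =|(2 6)(3 8 5)| =6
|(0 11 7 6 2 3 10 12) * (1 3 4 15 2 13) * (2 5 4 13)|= 30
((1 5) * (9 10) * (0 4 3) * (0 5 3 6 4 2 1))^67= (0 1 5 2 3)(4 6)(9 10)= [1, 5, 3, 0, 6, 2, 4, 7, 8, 10, 9]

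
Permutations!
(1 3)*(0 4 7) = [4, 3, 2, 1, 7, 5, 6, 0] = (0 4 7)(1 3)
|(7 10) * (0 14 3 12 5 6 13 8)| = |(0 14 3 12 5 6 13 8)(7 10)| = 8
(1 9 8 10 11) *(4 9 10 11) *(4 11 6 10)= (1 4 9 8 6 10 11)= [0, 4, 2, 3, 9, 5, 10, 7, 6, 8, 11, 1]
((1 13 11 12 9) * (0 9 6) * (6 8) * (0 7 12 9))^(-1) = (1 9 11 13)(6 8 12 7) = [0, 9, 2, 3, 4, 5, 8, 6, 12, 11, 10, 13, 7, 1]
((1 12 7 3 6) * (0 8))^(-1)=(0 8)(1 6 3 7 12)=[8, 6, 2, 7, 4, 5, 3, 12, 0, 9, 10, 11, 1]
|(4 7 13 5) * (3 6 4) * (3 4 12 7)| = |(3 6 12 7 13 5 4)| = 7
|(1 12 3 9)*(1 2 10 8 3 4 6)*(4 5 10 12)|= |(1 4 6)(2 12 5 10 8 3 9)|= 21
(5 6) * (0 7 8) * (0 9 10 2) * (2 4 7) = (0 2)(4 7 8 9 10)(5 6) = [2, 1, 0, 3, 7, 6, 5, 8, 9, 10, 4]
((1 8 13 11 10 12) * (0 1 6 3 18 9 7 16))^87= (0 18 10 1 9 12 8 7 6 13 16 3 11)= [18, 9, 2, 11, 4, 5, 13, 6, 7, 12, 1, 0, 8, 16, 14, 15, 3, 17, 10]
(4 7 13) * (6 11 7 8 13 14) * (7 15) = (4 8 13)(6 11 15 7 14) = [0, 1, 2, 3, 8, 5, 11, 14, 13, 9, 10, 15, 12, 4, 6, 7]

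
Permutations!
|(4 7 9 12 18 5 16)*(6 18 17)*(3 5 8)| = |(3 5 16 4 7 9 12 17 6 18 8)| = 11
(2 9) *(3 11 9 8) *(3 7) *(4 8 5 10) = (2 5 10 4 8 7 3 11 9) = [0, 1, 5, 11, 8, 10, 6, 3, 7, 2, 4, 9]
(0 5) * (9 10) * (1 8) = [5, 8, 2, 3, 4, 0, 6, 7, 1, 10, 9] = (0 5)(1 8)(9 10)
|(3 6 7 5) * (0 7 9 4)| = |(0 7 5 3 6 9 4)| = 7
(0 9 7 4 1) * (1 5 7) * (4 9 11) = (0 11 4 5 7 9 1) = [11, 0, 2, 3, 5, 7, 6, 9, 8, 1, 10, 4]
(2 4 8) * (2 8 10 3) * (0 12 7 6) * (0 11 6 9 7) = (0 12)(2 4 10 3)(6 11)(7 9) = [12, 1, 4, 2, 10, 5, 11, 9, 8, 7, 3, 6, 0]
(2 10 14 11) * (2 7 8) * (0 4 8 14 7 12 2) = (0 4 8)(2 10 7 14 11 12) = [4, 1, 10, 3, 8, 5, 6, 14, 0, 9, 7, 12, 2, 13, 11]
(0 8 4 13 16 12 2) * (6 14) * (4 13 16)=(0 8 13 4 16 12 2)(6 14)=[8, 1, 0, 3, 16, 5, 14, 7, 13, 9, 10, 11, 2, 4, 6, 15, 12]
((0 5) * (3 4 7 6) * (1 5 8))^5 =(0 8 1 5)(3 4 7 6) =[8, 5, 2, 4, 7, 0, 3, 6, 1]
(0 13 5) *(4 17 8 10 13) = [4, 1, 2, 3, 17, 0, 6, 7, 10, 9, 13, 11, 12, 5, 14, 15, 16, 8] = (0 4 17 8 10 13 5)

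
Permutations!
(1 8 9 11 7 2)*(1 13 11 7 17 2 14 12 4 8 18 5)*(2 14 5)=(1 18 2 13 11 17 14 12 4 8 9 7 5)=[0, 18, 13, 3, 8, 1, 6, 5, 9, 7, 10, 17, 4, 11, 12, 15, 16, 14, 2]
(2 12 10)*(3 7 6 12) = [0, 1, 3, 7, 4, 5, 12, 6, 8, 9, 2, 11, 10] = (2 3 7 6 12 10)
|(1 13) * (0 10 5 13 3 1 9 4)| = 6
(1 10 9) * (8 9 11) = [0, 10, 2, 3, 4, 5, 6, 7, 9, 1, 11, 8] = (1 10 11 8 9)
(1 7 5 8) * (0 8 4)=(0 8 1 7 5 4)=[8, 7, 2, 3, 0, 4, 6, 5, 1]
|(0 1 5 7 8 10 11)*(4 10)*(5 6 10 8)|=10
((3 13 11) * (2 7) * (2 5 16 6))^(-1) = (2 6 16 5 7)(3 11 13) = [0, 1, 6, 11, 4, 7, 16, 2, 8, 9, 10, 13, 12, 3, 14, 15, 5]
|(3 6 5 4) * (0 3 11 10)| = |(0 3 6 5 4 11 10)| = 7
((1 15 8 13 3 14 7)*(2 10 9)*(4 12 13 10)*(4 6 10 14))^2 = (1 8 7 15 14)(2 10)(3 12)(4 13)(6 9) = [0, 8, 10, 12, 13, 5, 9, 15, 7, 6, 2, 11, 3, 4, 1, 14]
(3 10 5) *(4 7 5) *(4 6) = (3 10 6 4 7 5) = [0, 1, 2, 10, 7, 3, 4, 5, 8, 9, 6]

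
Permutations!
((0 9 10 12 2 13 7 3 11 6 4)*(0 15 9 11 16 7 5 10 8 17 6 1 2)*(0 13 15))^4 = (0 15 6 1 8)(2 17 11 9 4)(3 16 7) = [15, 8, 17, 16, 2, 5, 1, 3, 0, 4, 10, 9, 12, 13, 14, 6, 7, 11]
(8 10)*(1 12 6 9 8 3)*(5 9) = (1 12 6 5 9 8 10 3) = [0, 12, 2, 1, 4, 9, 5, 7, 10, 8, 3, 11, 6]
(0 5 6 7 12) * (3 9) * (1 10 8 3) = (0 5 6 7 12)(1 10 8 3 9) = [5, 10, 2, 9, 4, 6, 7, 12, 3, 1, 8, 11, 0]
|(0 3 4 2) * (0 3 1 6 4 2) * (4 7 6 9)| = |(0 1 9 4)(2 3)(6 7)| = 4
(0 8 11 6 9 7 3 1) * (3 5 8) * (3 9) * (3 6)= (0 9 7 5 8 11 3 1)= [9, 0, 2, 1, 4, 8, 6, 5, 11, 7, 10, 3]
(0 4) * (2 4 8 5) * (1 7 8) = (0 1 7 8 5 2 4) = [1, 7, 4, 3, 0, 2, 6, 8, 5]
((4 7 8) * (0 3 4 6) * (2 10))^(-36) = (10) = [0, 1, 2, 3, 4, 5, 6, 7, 8, 9, 10]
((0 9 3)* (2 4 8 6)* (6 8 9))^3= (0 4)(2 3)(6 9)= [4, 1, 3, 2, 0, 5, 9, 7, 8, 6]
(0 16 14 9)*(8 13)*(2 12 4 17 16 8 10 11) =(0 8 13 10 11 2 12 4 17 16 14 9) =[8, 1, 12, 3, 17, 5, 6, 7, 13, 0, 11, 2, 4, 10, 9, 15, 14, 16]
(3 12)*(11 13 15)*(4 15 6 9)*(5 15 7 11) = (3 12)(4 7 11 13 6 9)(5 15) = [0, 1, 2, 12, 7, 15, 9, 11, 8, 4, 10, 13, 3, 6, 14, 5]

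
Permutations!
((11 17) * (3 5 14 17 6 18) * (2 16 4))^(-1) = [0, 1, 4, 18, 16, 3, 11, 7, 8, 9, 10, 17, 12, 13, 5, 15, 2, 14, 6] = (2 4 16)(3 18 6 11 17 14 5)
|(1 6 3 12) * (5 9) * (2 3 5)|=7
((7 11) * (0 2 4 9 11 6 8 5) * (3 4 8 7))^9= [2, 1, 8, 4, 9, 0, 7, 6, 5, 11, 10, 3]= (0 2 8 5)(3 4 9 11)(6 7)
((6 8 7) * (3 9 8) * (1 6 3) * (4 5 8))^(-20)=[0, 1, 2, 8, 3, 9, 6, 5, 4, 7]=(3 8 4)(5 9 7)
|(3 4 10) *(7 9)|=|(3 4 10)(7 9)|=6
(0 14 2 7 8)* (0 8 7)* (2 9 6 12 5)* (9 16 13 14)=(0 9 6 12 5 2)(13 14 16)=[9, 1, 0, 3, 4, 2, 12, 7, 8, 6, 10, 11, 5, 14, 16, 15, 13]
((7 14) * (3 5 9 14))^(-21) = (3 7 14 9 5) = [0, 1, 2, 7, 4, 3, 6, 14, 8, 5, 10, 11, 12, 13, 9]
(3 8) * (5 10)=(3 8)(5 10)=[0, 1, 2, 8, 4, 10, 6, 7, 3, 9, 5]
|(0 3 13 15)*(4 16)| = |(0 3 13 15)(4 16)| = 4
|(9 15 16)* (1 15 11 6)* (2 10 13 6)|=|(1 15 16 9 11 2 10 13 6)|=9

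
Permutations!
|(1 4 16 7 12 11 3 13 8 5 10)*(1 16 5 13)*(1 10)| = |(1 4 5)(3 10 16 7 12 11)(8 13)| = 6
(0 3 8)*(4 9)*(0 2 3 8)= (0 8 2 3)(4 9)= [8, 1, 3, 0, 9, 5, 6, 7, 2, 4]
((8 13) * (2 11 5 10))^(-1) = (2 10 5 11)(8 13) = [0, 1, 10, 3, 4, 11, 6, 7, 13, 9, 5, 2, 12, 8]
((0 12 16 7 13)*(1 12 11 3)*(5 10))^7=(0 13 7 16 12 1 3 11)(5 10)=[13, 3, 2, 11, 4, 10, 6, 16, 8, 9, 5, 0, 1, 7, 14, 15, 12]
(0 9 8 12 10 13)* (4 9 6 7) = (0 6 7 4 9 8 12 10 13) = [6, 1, 2, 3, 9, 5, 7, 4, 12, 8, 13, 11, 10, 0]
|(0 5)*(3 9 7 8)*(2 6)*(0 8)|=|(0 5 8 3 9 7)(2 6)|=6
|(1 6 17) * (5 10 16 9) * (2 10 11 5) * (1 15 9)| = |(1 6 17 15 9 2 10 16)(5 11)| = 8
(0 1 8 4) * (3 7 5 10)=(0 1 8 4)(3 7 5 10)=[1, 8, 2, 7, 0, 10, 6, 5, 4, 9, 3]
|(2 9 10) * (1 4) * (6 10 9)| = |(1 4)(2 6 10)| = 6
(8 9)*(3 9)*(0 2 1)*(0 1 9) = (0 2 9 8 3) = [2, 1, 9, 0, 4, 5, 6, 7, 3, 8]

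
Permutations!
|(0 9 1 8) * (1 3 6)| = |(0 9 3 6 1 8)| = 6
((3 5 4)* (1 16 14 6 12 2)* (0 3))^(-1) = [4, 2, 12, 0, 5, 3, 14, 7, 8, 9, 10, 11, 6, 13, 16, 15, 1] = (0 4 5 3)(1 2 12 6 14 16)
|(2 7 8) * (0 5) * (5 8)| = |(0 8 2 7 5)| = 5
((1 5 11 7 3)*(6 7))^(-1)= (1 3 7 6 11 5)= [0, 3, 2, 7, 4, 1, 11, 6, 8, 9, 10, 5]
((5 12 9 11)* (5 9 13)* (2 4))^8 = (5 13 12) = [0, 1, 2, 3, 4, 13, 6, 7, 8, 9, 10, 11, 5, 12]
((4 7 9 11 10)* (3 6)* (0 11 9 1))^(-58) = (0 10 7)(1 11 4) = [10, 11, 2, 3, 1, 5, 6, 0, 8, 9, 7, 4]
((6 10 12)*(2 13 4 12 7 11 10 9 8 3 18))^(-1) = (2 18 3 8 9 6 12 4 13)(7 10 11) = [0, 1, 18, 8, 13, 5, 12, 10, 9, 6, 11, 7, 4, 2, 14, 15, 16, 17, 3]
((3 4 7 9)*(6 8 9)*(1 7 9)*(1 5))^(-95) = (3 4 9) = [0, 1, 2, 4, 9, 5, 6, 7, 8, 3]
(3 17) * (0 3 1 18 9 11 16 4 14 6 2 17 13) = (0 3 13)(1 18 9 11 16 4 14 6 2 17) = [3, 18, 17, 13, 14, 5, 2, 7, 8, 11, 10, 16, 12, 0, 6, 15, 4, 1, 9]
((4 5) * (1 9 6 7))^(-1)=(1 7 6 9)(4 5)=[0, 7, 2, 3, 5, 4, 9, 6, 8, 1]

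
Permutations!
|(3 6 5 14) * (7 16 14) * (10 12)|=|(3 6 5 7 16 14)(10 12)|=6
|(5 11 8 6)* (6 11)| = |(5 6)(8 11)| = 2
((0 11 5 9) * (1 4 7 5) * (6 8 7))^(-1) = (0 9 5 7 8 6 4 1 11) = [9, 11, 2, 3, 1, 7, 4, 8, 6, 5, 10, 0]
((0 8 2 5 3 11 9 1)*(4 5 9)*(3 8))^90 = [0, 1, 2, 3, 4, 5, 6, 7, 8, 9, 10, 11] = (11)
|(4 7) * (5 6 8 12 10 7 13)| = 8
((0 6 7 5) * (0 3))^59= (0 3 5 7 6)= [3, 1, 2, 5, 4, 7, 0, 6]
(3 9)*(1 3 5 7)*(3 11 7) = (1 11 7)(3 9 5) = [0, 11, 2, 9, 4, 3, 6, 1, 8, 5, 10, 7]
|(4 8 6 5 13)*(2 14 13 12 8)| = 4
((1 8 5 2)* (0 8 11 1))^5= (0 8 5 2)(1 11)= [8, 11, 0, 3, 4, 2, 6, 7, 5, 9, 10, 1]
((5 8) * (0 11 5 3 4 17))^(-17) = (0 3 11 4 5 17 8) = [3, 1, 2, 11, 5, 17, 6, 7, 0, 9, 10, 4, 12, 13, 14, 15, 16, 8]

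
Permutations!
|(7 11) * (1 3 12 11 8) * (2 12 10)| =|(1 3 10 2 12 11 7 8)| =8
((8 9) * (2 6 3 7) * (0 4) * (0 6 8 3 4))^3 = (2 3 8 7 9)(4 6) = [0, 1, 3, 8, 6, 5, 4, 9, 7, 2]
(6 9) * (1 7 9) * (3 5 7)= (1 3 5 7 9 6)= [0, 3, 2, 5, 4, 7, 1, 9, 8, 6]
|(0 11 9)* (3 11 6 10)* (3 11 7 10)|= 7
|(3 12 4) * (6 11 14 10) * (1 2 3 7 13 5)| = |(1 2 3 12 4 7 13 5)(6 11 14 10)| = 8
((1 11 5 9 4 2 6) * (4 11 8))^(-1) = (1 6 2 4 8)(5 11 9) = [0, 6, 4, 3, 8, 11, 2, 7, 1, 5, 10, 9]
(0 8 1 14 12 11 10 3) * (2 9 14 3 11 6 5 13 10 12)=(0 8 1 3)(2 9 14)(5 13 10 11 12 6)=[8, 3, 9, 0, 4, 13, 5, 7, 1, 14, 11, 12, 6, 10, 2]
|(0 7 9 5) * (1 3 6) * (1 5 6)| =|(0 7 9 6 5)(1 3)| =10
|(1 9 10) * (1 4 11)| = 5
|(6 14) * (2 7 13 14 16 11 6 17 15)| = 6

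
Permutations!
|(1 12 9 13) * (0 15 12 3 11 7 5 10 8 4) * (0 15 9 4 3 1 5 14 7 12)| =|(0 9 13 5 10 8 3 11 12 4 15)(7 14)| =22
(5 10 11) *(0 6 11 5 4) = [6, 1, 2, 3, 0, 10, 11, 7, 8, 9, 5, 4] = (0 6 11 4)(5 10)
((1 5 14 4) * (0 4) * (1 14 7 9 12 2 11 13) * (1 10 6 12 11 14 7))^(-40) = (0 11 12 4 13 2 7 10 14 9 6) = [11, 1, 7, 3, 13, 5, 0, 10, 8, 6, 14, 12, 4, 2, 9]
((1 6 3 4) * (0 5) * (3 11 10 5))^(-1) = (0 5 10 11 6 1 4 3) = [5, 4, 2, 0, 3, 10, 1, 7, 8, 9, 11, 6]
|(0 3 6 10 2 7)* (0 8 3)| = 6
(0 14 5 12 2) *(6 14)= (0 6 14 5 12 2)= [6, 1, 0, 3, 4, 12, 14, 7, 8, 9, 10, 11, 2, 13, 5]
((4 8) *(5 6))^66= [0, 1, 2, 3, 4, 5, 6, 7, 8]= (8)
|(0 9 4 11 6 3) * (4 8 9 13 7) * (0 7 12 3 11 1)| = 14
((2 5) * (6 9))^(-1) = (2 5)(6 9) = [0, 1, 5, 3, 4, 2, 9, 7, 8, 6]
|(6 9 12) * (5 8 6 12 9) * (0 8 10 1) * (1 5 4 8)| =6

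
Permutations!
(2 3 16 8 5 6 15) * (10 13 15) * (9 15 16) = (2 3 9 15)(5 6 10 13 16 8) = [0, 1, 3, 9, 4, 6, 10, 7, 5, 15, 13, 11, 12, 16, 14, 2, 8]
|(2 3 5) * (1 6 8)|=3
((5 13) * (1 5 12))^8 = [0, 1, 2, 3, 4, 5, 6, 7, 8, 9, 10, 11, 12, 13] = (13)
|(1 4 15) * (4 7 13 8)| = 6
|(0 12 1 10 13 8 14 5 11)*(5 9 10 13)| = |(0 12 1 13 8 14 9 10 5 11)| = 10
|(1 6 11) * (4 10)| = 6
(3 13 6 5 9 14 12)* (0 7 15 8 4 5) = (0 7 15 8 4 5 9 14 12 3 13 6) = [7, 1, 2, 13, 5, 9, 0, 15, 4, 14, 10, 11, 3, 6, 12, 8]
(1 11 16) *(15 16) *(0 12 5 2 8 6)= [12, 11, 8, 3, 4, 2, 0, 7, 6, 9, 10, 15, 5, 13, 14, 16, 1]= (0 12 5 2 8 6)(1 11 15 16)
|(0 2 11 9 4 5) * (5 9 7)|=|(0 2 11 7 5)(4 9)|=10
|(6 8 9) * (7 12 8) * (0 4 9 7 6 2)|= |(0 4 9 2)(7 12 8)|= 12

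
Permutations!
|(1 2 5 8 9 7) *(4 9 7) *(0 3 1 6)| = 8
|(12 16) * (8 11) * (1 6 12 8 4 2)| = |(1 6 12 16 8 11 4 2)| = 8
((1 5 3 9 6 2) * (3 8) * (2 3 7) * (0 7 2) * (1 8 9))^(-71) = (0 7)(1 3 6 9 5)(2 8) = [7, 3, 8, 6, 4, 1, 9, 0, 2, 5]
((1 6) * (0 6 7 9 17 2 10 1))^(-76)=(1 9 2)(7 17 10)=[0, 9, 1, 3, 4, 5, 6, 17, 8, 2, 7, 11, 12, 13, 14, 15, 16, 10]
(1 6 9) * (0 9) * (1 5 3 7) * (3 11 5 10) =[9, 6, 2, 7, 4, 11, 0, 1, 8, 10, 3, 5] =(0 9 10 3 7 1 6)(5 11)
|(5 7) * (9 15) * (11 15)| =|(5 7)(9 11 15)| =6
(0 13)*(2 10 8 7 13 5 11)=(0 5 11 2 10 8 7 13)=[5, 1, 10, 3, 4, 11, 6, 13, 7, 9, 8, 2, 12, 0]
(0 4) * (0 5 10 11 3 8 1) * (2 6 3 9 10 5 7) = (0 4 7 2 6 3 8 1)(9 10 11) = [4, 0, 6, 8, 7, 5, 3, 2, 1, 10, 11, 9]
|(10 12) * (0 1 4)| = |(0 1 4)(10 12)| = 6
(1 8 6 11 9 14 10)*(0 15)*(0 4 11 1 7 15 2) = (0 2)(1 8 6)(4 11 9 14 10 7 15) = [2, 8, 0, 3, 11, 5, 1, 15, 6, 14, 7, 9, 12, 13, 10, 4]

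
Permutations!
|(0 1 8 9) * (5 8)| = |(0 1 5 8 9)| = 5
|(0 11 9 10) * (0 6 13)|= 6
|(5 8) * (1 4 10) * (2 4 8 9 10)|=|(1 8 5 9 10)(2 4)|=10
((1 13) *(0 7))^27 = [7, 13, 2, 3, 4, 5, 6, 0, 8, 9, 10, 11, 12, 1] = (0 7)(1 13)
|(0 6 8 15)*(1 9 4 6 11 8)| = 4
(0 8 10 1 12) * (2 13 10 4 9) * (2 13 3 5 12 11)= (0 8 4 9 13 10 1 11 2 3 5 12)= [8, 11, 3, 5, 9, 12, 6, 7, 4, 13, 1, 2, 0, 10]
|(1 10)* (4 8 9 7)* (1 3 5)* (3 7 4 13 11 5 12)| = 6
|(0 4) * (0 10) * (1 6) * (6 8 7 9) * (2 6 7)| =12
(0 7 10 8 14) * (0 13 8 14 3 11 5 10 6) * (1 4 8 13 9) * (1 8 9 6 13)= (0 7 13 1 4 9 8 3 11 5 10 14 6)= [7, 4, 2, 11, 9, 10, 0, 13, 3, 8, 14, 5, 12, 1, 6]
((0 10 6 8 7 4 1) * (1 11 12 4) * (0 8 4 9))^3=[4, 1, 2, 3, 9, 5, 12, 7, 8, 6, 11, 0, 10]=(0 4 9 6 12 10 11)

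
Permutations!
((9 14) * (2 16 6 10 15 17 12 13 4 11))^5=(2 17)(4 10)(6 13)(9 14)(11 15)(12 16)=[0, 1, 17, 3, 10, 5, 13, 7, 8, 14, 4, 15, 16, 6, 9, 11, 12, 2]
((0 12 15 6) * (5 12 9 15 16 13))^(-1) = (0 6 15 9)(5 13 16 12) = [6, 1, 2, 3, 4, 13, 15, 7, 8, 0, 10, 11, 5, 16, 14, 9, 12]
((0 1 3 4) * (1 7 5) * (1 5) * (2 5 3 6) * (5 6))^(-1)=(0 4 3 5 1 7)(2 6)=[4, 7, 6, 5, 3, 1, 2, 0]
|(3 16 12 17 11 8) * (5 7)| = 6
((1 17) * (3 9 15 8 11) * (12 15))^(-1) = [0, 17, 2, 11, 4, 5, 6, 7, 15, 3, 10, 8, 9, 13, 14, 12, 16, 1] = (1 17)(3 11 8 15 12 9)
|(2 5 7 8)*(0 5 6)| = |(0 5 7 8 2 6)| = 6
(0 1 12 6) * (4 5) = (0 1 12 6)(4 5) = [1, 12, 2, 3, 5, 4, 0, 7, 8, 9, 10, 11, 6]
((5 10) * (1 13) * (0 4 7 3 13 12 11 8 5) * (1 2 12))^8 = (0 8 2 7 10 11 13 4 5 12 3) = [8, 1, 7, 0, 5, 12, 6, 10, 2, 9, 11, 13, 3, 4]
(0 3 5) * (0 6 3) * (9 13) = (3 5 6)(9 13) = [0, 1, 2, 5, 4, 6, 3, 7, 8, 13, 10, 11, 12, 9]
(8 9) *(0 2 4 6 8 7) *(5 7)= (0 2 4 6 8 9 5 7)= [2, 1, 4, 3, 6, 7, 8, 0, 9, 5]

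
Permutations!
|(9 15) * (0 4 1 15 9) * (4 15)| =|(0 15)(1 4)| =2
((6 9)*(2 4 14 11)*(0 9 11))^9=(0 6 2 14 9 11 4)=[6, 1, 14, 3, 0, 5, 2, 7, 8, 11, 10, 4, 12, 13, 9]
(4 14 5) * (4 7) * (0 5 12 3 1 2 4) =(0 5 7)(1 2 4 14 12 3) =[5, 2, 4, 1, 14, 7, 6, 0, 8, 9, 10, 11, 3, 13, 12]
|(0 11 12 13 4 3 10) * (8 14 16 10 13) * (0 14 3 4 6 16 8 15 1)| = 35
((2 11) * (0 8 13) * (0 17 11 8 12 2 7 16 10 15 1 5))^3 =(0 8 11 10 5 2 17 16 1 12 13 7 15) =[8, 12, 17, 3, 4, 2, 6, 15, 11, 9, 5, 10, 13, 7, 14, 0, 1, 16]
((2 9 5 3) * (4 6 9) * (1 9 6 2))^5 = (1 9 5 3)(2 4) = [0, 9, 4, 1, 2, 3, 6, 7, 8, 5]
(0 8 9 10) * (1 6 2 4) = [8, 6, 4, 3, 1, 5, 2, 7, 9, 10, 0] = (0 8 9 10)(1 6 2 4)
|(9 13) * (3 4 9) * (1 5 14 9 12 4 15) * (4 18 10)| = |(1 5 14 9 13 3 15)(4 12 18 10)| = 28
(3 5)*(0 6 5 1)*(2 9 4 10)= (0 6 5 3 1)(2 9 4 10)= [6, 0, 9, 1, 10, 3, 5, 7, 8, 4, 2]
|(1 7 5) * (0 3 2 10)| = 12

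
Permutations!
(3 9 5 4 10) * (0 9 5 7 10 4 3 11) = (0 9 7 10 11)(3 5) = [9, 1, 2, 5, 4, 3, 6, 10, 8, 7, 11, 0]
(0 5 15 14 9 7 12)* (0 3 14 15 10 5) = (15)(3 14 9 7 12)(5 10) = [0, 1, 2, 14, 4, 10, 6, 12, 8, 7, 5, 11, 3, 13, 9, 15]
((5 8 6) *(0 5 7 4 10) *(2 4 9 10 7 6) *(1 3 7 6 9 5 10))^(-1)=(0 10)(1 9 6 4 2 8 5 7 3)=[10, 9, 8, 1, 2, 7, 4, 3, 5, 6, 0]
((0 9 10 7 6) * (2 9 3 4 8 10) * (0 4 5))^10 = (10)(0 3 5) = [3, 1, 2, 5, 4, 0, 6, 7, 8, 9, 10]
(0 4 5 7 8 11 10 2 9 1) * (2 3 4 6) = (0 6 2 9 1)(3 4 5 7 8 11 10) = [6, 0, 9, 4, 5, 7, 2, 8, 11, 1, 3, 10]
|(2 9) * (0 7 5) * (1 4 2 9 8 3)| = 15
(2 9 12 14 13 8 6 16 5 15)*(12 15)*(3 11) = (2 9 15)(3 11)(5 12 14 13 8 6 16) = [0, 1, 9, 11, 4, 12, 16, 7, 6, 15, 10, 3, 14, 8, 13, 2, 5]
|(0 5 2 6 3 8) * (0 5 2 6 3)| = |(0 2 3 8 5 6)| = 6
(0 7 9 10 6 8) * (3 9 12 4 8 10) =(0 7 12 4 8)(3 9)(6 10) =[7, 1, 2, 9, 8, 5, 10, 12, 0, 3, 6, 11, 4]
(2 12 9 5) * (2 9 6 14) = (2 12 6 14)(5 9) = [0, 1, 12, 3, 4, 9, 14, 7, 8, 5, 10, 11, 6, 13, 2]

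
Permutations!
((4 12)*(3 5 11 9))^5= (3 5 11 9)(4 12)= [0, 1, 2, 5, 12, 11, 6, 7, 8, 3, 10, 9, 4]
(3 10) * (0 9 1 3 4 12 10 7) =(0 9 1 3 7)(4 12 10) =[9, 3, 2, 7, 12, 5, 6, 0, 8, 1, 4, 11, 10]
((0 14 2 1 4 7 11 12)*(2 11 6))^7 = (0 12 11 14)(1 7 2 4 6) = [12, 7, 4, 3, 6, 5, 1, 2, 8, 9, 10, 14, 11, 13, 0]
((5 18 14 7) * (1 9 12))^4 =(18)(1 9 12) =[0, 9, 2, 3, 4, 5, 6, 7, 8, 12, 10, 11, 1, 13, 14, 15, 16, 17, 18]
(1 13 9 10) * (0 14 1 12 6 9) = (0 14 1 13)(6 9 10 12) = [14, 13, 2, 3, 4, 5, 9, 7, 8, 10, 12, 11, 6, 0, 1]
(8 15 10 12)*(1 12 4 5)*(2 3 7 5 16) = (1 12 8 15 10 4 16 2 3 7 5) = [0, 12, 3, 7, 16, 1, 6, 5, 15, 9, 4, 11, 8, 13, 14, 10, 2]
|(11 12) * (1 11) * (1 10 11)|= 3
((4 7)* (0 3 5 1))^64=(7)=[0, 1, 2, 3, 4, 5, 6, 7]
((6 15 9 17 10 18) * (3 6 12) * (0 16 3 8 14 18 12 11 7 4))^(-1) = (0 4 7 11 18 14 8 12 10 17 9 15 6 3 16) = [4, 1, 2, 16, 7, 5, 3, 11, 12, 15, 17, 18, 10, 13, 8, 6, 0, 9, 14]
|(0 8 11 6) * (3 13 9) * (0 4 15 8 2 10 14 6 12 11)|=|(0 2 10 14 6 4 15 8)(3 13 9)(11 12)|=24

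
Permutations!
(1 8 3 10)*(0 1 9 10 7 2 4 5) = (0 1 8 3 7 2 4 5)(9 10) = [1, 8, 4, 7, 5, 0, 6, 2, 3, 10, 9]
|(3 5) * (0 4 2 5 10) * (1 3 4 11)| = 15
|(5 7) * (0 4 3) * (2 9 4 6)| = |(0 6 2 9 4 3)(5 7)| = 6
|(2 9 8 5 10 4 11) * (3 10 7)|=|(2 9 8 5 7 3 10 4 11)|=9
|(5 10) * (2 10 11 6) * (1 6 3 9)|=|(1 6 2 10 5 11 3 9)|=8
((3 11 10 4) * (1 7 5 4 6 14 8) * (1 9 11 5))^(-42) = [0, 1, 2, 3, 4, 5, 6, 7, 8, 9, 10, 11, 12, 13, 14] = (14)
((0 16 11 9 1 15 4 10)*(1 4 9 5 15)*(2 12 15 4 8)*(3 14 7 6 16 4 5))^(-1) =(0 10 4)(2 8 9 15 12)(3 11 16 6 7 14) =[10, 1, 8, 11, 0, 5, 7, 14, 9, 15, 4, 16, 2, 13, 3, 12, 6]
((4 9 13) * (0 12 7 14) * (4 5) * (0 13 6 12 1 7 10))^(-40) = [13, 5, 2, 3, 10, 12, 1, 4, 8, 0, 14, 11, 7, 6, 9] = (0 13 6 1 5 12 7 4 10 14 9)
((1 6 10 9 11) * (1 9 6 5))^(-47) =(1 5)(6 10)(9 11) =[0, 5, 2, 3, 4, 1, 10, 7, 8, 11, 6, 9]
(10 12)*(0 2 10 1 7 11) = (0 2 10 12 1 7 11) = [2, 7, 10, 3, 4, 5, 6, 11, 8, 9, 12, 0, 1]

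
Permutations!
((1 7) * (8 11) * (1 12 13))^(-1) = (1 13 12 7)(8 11) = [0, 13, 2, 3, 4, 5, 6, 1, 11, 9, 10, 8, 7, 12]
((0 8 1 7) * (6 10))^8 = [0, 1, 2, 3, 4, 5, 6, 7, 8, 9, 10] = (10)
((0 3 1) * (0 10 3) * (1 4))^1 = (1 10 3 4) = [0, 10, 2, 4, 1, 5, 6, 7, 8, 9, 3]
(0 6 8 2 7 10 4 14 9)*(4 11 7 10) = [6, 1, 10, 3, 14, 5, 8, 4, 2, 0, 11, 7, 12, 13, 9] = (0 6 8 2 10 11 7 4 14 9)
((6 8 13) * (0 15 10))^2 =(0 10 15)(6 13 8) =[10, 1, 2, 3, 4, 5, 13, 7, 6, 9, 15, 11, 12, 8, 14, 0]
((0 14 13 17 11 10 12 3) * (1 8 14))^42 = (0 8 13 11 12)(1 14 17 10 3) = [8, 14, 2, 1, 4, 5, 6, 7, 13, 9, 3, 12, 0, 11, 17, 15, 16, 10]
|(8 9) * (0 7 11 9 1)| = |(0 7 11 9 8 1)| = 6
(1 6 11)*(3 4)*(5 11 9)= [0, 6, 2, 4, 3, 11, 9, 7, 8, 5, 10, 1]= (1 6 9 5 11)(3 4)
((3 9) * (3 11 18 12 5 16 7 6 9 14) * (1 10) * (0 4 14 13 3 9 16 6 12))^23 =(0 18 11 9 14 4)(1 10)(3 13)(5 7 6 12 16) =[18, 10, 2, 13, 0, 7, 12, 6, 8, 14, 1, 9, 16, 3, 4, 15, 5, 17, 11]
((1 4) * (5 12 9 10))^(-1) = (1 4)(5 10 9 12) = [0, 4, 2, 3, 1, 10, 6, 7, 8, 12, 9, 11, 5]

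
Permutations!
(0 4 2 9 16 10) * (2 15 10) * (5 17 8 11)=(0 4 15 10)(2 9 16)(5 17 8 11)=[4, 1, 9, 3, 15, 17, 6, 7, 11, 16, 0, 5, 12, 13, 14, 10, 2, 8]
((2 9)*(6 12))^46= (12)= [0, 1, 2, 3, 4, 5, 6, 7, 8, 9, 10, 11, 12]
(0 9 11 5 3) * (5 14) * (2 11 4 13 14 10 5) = [9, 1, 11, 0, 13, 3, 6, 7, 8, 4, 5, 10, 12, 14, 2] = (0 9 4 13 14 2 11 10 5 3)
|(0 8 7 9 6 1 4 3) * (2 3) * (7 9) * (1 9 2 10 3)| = 14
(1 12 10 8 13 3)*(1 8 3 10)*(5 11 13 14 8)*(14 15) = (1 12)(3 5 11 13 10)(8 15 14) = [0, 12, 2, 5, 4, 11, 6, 7, 15, 9, 3, 13, 1, 10, 8, 14]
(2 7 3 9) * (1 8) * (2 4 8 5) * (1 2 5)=(2 7 3 9 4 8)=[0, 1, 7, 9, 8, 5, 6, 3, 2, 4]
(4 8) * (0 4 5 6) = (0 4 8 5 6) = [4, 1, 2, 3, 8, 6, 0, 7, 5]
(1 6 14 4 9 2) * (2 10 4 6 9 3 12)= (1 9 10 4 3 12 2)(6 14)= [0, 9, 1, 12, 3, 5, 14, 7, 8, 10, 4, 11, 2, 13, 6]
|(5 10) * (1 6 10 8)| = |(1 6 10 5 8)| = 5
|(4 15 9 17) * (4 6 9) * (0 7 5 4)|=15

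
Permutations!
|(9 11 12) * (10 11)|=|(9 10 11 12)|=4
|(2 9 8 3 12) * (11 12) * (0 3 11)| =10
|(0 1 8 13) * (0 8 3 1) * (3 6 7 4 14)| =6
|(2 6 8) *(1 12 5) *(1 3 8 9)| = |(1 12 5 3 8 2 6 9)| = 8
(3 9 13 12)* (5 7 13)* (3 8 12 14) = [0, 1, 2, 9, 4, 7, 6, 13, 12, 5, 10, 11, 8, 14, 3] = (3 9 5 7 13 14)(8 12)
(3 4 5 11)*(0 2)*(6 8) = (0 2)(3 4 5 11)(6 8) = [2, 1, 0, 4, 5, 11, 8, 7, 6, 9, 10, 3]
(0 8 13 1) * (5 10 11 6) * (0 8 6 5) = (0 6)(1 8 13)(5 10 11) = [6, 8, 2, 3, 4, 10, 0, 7, 13, 9, 11, 5, 12, 1]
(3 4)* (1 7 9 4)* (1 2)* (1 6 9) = (1 7)(2 6 9 4 3) = [0, 7, 6, 2, 3, 5, 9, 1, 8, 4]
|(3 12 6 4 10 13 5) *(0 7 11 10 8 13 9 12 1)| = |(0 7 11 10 9 12 6 4 8 13 5 3 1)| = 13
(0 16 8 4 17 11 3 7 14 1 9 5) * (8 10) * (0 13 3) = (0 16 10 8 4 17 11)(1 9 5 13 3 7 14) = [16, 9, 2, 7, 17, 13, 6, 14, 4, 5, 8, 0, 12, 3, 1, 15, 10, 11]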